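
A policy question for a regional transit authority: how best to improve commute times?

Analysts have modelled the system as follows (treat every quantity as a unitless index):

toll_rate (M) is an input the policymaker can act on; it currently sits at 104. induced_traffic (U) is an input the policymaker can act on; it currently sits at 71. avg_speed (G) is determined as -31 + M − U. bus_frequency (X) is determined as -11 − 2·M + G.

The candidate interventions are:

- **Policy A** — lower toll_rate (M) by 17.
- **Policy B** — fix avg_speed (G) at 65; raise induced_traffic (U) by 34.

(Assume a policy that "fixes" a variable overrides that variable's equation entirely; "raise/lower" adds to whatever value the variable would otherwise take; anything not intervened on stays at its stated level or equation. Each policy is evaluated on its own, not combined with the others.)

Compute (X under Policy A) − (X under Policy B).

-46

Policy A (M − 17):
  M = 104 − 17 = 87
  U = 71
  G = -31 + 87 − 71 = -15
  X = -11 − 2·87 + (-15) = -200
Policy B (G := 65, U + 34):
  M = 104
  U = 71 + 34 = 105
  G = 65
  X = -11 − 2·104 + 65 = -154
X: -200 − (-154) = -46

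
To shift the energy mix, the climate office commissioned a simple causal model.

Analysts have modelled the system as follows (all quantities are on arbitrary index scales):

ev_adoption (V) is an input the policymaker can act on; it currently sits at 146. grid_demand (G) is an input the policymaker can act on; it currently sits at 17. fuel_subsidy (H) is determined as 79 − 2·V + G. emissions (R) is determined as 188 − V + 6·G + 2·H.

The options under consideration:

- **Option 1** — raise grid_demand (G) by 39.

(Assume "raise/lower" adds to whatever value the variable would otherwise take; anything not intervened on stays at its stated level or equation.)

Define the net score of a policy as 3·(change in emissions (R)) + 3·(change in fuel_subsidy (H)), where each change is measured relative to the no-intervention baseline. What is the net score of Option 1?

1053

Baseline:
  V = 146
  G = 17
  H = 79 − 2·146 + 17 = -196
  R = 188 − 146 + 6·17 + 2·(-196) = -248
Option 1 (G + 39):
  V = 146
  G = 17 + 39 = 56
  H = 79 − 2·146 + 56 = -157
  R = 188 − 146 + 6·56 + 2·(-157) = 64
ΔR = 64 − (-248) = 312; ΔH = -157 − (-196) = 39
Score = 3·312 + 3·39 = 1053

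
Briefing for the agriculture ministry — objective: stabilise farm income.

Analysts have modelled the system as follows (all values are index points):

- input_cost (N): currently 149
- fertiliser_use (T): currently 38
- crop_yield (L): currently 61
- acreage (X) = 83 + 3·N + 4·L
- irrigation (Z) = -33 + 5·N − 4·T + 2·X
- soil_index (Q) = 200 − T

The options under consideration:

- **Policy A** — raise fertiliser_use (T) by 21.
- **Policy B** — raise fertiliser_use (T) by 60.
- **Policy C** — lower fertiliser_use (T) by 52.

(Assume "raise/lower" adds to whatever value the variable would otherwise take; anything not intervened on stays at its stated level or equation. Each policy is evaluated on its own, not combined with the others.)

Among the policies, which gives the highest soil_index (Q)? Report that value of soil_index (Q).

214

Policy A (T + 21):
  T = 38 + 21 = 59
  Q = 200 − 59 = 141
Policy B (T + 60):
  T = 38 + 60 = 98
  Q = 200 − 98 = 102
Policy C (T − 52):
  T = 38 − 52 = -14
  Q = 200 − (-14) = 214
Comparing — Policy A: Q=141, Policy B: Q=102, Policy C: Q=214. Highest is 214 (Policy C).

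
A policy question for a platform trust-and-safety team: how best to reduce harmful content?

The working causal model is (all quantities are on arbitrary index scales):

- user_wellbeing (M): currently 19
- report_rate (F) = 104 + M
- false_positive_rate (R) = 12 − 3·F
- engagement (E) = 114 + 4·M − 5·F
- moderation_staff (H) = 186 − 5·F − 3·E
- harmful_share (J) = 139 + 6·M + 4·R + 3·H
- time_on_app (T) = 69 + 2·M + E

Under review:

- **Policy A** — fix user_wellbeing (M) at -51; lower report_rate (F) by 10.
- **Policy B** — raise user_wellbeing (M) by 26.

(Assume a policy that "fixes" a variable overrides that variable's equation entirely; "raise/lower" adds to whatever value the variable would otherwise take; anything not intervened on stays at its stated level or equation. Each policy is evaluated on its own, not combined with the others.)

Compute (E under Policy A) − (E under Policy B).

Policy A (M := -51, F − 10):
  M = -51
  F = 104 + (-51) (−10 from intervention) = 43
  E = 114 + 4·(-51) − 5·43 = -305
Policy B (M + 26):
  M = 19 + 26 = 45
  F = 104 + 45 = 149
  E = 114 + 4·45 − 5·149 = -451
E: -305 − (-451) = 146

146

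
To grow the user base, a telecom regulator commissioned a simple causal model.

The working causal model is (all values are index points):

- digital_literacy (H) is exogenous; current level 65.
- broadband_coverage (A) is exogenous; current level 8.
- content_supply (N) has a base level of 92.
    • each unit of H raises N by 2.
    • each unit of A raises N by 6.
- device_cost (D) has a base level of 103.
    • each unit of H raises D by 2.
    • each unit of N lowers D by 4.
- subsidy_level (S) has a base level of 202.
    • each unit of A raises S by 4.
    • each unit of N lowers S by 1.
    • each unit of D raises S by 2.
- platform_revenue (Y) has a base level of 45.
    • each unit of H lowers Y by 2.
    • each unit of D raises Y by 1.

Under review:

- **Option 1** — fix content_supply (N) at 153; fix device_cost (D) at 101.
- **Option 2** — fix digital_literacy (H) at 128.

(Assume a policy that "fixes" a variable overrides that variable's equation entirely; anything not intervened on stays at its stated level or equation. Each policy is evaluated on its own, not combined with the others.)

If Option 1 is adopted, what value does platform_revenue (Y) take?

16

Option 1 (N := 153, D := 101):
  H = 65
  A = 8
  N = 153
  D = 101
  Y = 45 − 2·65 + 101 = 16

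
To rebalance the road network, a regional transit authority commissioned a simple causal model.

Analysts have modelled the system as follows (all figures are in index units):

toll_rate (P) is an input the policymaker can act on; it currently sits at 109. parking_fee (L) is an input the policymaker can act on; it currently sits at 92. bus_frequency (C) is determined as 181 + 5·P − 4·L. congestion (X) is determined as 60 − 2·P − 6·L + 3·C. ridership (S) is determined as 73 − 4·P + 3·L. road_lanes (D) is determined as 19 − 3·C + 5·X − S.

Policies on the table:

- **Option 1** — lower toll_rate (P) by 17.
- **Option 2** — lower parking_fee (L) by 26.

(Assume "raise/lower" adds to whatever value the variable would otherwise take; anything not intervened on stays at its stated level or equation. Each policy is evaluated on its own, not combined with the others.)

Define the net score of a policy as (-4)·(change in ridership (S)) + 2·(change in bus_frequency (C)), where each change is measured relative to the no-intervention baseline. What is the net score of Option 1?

Baseline:
  P = 109
  L = 92
  C = 181 + 5·109 − 4·92 = 358
  S = 73 − 4·109 + 3·92 = -87
Option 1 (P − 17):
  P = 109 − 17 = 92
  L = 92
  C = 181 + 5·92 − 4·92 = 273
  S = 73 − 4·92 + 3·92 = -19
ΔS = -19 − (-87) = 68; ΔC = 273 − 358 = -85
Score = (-4)·68 + 2·(-85) = -442

-442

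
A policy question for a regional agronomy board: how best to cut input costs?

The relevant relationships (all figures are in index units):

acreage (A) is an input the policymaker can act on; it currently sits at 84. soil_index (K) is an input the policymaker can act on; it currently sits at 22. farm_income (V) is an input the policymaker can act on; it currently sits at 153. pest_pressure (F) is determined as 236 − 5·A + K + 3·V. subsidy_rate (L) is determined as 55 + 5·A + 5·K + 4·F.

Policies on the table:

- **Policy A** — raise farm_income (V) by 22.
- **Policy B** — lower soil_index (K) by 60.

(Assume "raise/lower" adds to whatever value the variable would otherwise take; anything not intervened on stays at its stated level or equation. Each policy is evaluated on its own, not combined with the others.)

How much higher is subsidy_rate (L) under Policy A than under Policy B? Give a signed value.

Policy A (V + 22):
  A = 84
  K = 22
  V = 153 + 22 = 175
  F = 236 − 5·84 + 22 + 3·175 = 363
  L = 55 + 5·84 + 5·22 + 4·363 = 2037
Policy B (K − 60):
  A = 84
  K = 22 − 60 = -38
  V = 153
  F = 236 − 5·84 + (-38) + 3·153 = 237
  L = 55 + 5·84 + 5·(-38) + 4·237 = 1233
L: 2037 − 1233 = 804

804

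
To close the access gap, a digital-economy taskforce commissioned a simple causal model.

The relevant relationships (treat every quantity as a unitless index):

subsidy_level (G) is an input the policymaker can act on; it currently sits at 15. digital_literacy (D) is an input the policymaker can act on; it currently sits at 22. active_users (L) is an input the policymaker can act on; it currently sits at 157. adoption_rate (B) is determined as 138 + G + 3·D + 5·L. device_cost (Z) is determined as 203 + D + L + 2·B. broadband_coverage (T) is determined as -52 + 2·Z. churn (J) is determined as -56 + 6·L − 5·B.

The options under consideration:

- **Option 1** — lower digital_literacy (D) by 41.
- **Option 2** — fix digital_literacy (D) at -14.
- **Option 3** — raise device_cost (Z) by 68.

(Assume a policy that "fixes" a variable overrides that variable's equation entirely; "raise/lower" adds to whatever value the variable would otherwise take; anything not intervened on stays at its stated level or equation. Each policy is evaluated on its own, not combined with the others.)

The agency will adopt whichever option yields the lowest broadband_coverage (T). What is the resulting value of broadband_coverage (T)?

4154

Option 1 (D − 41):
  G = 15
  D = 22 − 41 = -19
  L = 157
  B = 138 + 15 + 3·(-19) + 5·157 = 881
  Z = 203 + (-19) + 157 + 2·881 = 2103
  T = -52 + 2·2103 = 4154
Option 2 (D := -14):
  G = 15
  D = -14
  L = 157
  B = 138 + 15 + 3·(-14) + 5·157 = 896
  Z = 203 + (-14) + 157 + 2·896 = 2138
  T = -52 + 2·2138 = 4224
Option 3 (Z + 68):
  G = 15
  D = 22
  L = 157
  B = 138 + 15 + 3·22 + 5·157 = 1004
  Z = 203 + 22 + 157 + 2·1004 (+68 from intervention) = 2458
  T = -52 + 2·2458 = 4864
Comparing — Option 1: T=4154, Option 2: T=4224, Option 3: T=4864. Lowest is 4154 (Option 1).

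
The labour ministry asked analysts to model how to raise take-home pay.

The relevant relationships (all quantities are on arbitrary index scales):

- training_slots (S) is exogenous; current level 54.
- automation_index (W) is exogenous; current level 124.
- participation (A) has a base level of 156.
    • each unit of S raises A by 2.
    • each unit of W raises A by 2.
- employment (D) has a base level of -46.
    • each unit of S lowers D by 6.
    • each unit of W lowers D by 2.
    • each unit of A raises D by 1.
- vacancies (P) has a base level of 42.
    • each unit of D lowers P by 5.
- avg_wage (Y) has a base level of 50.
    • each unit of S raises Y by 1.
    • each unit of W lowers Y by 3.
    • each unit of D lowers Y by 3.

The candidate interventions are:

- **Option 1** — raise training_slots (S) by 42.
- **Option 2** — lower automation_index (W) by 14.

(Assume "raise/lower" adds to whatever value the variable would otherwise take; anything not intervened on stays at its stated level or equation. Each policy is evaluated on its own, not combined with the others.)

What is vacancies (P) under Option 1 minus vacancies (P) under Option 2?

Option 1 (S + 42):
  S = 54 + 42 = 96
  W = 124
  A = 156 + 2·96 + 2·124 = 596
  D = -46 − 6·96 − 2·124 + 596 = -274
  P = 42 − 5·(-274) = 1412
Option 2 (W − 14):
  S = 54
  W = 124 − 14 = 110
  A = 156 + 2·54 + 2·110 = 484
  D = -46 − 6·54 − 2·110 + 484 = -106
  P = 42 − 5·(-106) = 572
P: 1412 − 572 = 840

840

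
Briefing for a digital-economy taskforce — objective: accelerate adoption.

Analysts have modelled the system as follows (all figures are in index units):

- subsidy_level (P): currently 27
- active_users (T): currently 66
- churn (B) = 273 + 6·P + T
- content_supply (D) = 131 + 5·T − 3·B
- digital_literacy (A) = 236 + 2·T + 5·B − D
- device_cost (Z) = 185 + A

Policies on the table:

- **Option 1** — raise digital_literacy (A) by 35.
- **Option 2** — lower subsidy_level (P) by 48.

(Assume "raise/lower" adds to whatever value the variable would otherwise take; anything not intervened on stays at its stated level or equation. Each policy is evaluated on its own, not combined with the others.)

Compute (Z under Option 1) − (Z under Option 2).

2339

Option 1 (A + 35):
  P = 27
  T = 66
  B = 273 + 6·27 + 66 = 501
  D = 131 + 5·66 − 3·501 = -1042
  A = 236 + 2·66 + 5·501 − (-1042) (+35 from intervention) = 3950
  Z = 185 + 3950 = 4135
Option 2 (P − 48):
  P = 27 − 48 = -21
  T = 66
  B = 273 + 6·(-21) + 66 = 213
  D = 131 + 5·66 − 3·213 = -178
  A = 236 + 2·66 + 5·213 − (-178) = 1611
  Z = 185 + 1611 = 1796
Z: 4135 − 1796 = 2339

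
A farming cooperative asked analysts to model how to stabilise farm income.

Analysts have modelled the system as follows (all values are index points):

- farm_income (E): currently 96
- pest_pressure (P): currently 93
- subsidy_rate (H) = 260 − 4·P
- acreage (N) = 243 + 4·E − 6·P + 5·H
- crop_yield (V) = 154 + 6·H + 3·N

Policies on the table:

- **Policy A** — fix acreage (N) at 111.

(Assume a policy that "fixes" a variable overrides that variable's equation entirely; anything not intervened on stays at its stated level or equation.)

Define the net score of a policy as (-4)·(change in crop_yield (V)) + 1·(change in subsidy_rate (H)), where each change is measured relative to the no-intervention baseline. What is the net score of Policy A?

Baseline:
  E = 96
  P = 93
  H = 260 − 4·93 = -112
  N = 243 + 4·96 − 6·93 + 5·(-112) = -491
  V = 154 + 6·(-112) + 3·(-491) = -1991
Policy A (N := 111):
  E = 96
  P = 93
  H = 260 − 4·93 = -112
  N = 111
  V = 154 + 6·(-112) + 3·111 = -185
ΔV = -185 − (-1991) = 1806; ΔH = -112 − (-112) = 0
Score = (-4)·1806 + 1·0 = -7224

-7224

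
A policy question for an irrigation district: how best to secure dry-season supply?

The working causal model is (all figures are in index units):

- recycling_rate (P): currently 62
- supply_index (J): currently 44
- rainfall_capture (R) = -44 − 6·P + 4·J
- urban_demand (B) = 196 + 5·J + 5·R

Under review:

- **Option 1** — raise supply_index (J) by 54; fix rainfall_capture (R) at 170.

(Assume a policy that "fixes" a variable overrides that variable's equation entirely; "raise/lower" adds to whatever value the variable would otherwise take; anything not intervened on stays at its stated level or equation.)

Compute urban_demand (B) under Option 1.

1536

Option 1 (J + 54, R := 170):
  P = 62
  J = 44 + 54 = 98
  R = 170
  B = 196 + 5·98 + 5·170 = 1536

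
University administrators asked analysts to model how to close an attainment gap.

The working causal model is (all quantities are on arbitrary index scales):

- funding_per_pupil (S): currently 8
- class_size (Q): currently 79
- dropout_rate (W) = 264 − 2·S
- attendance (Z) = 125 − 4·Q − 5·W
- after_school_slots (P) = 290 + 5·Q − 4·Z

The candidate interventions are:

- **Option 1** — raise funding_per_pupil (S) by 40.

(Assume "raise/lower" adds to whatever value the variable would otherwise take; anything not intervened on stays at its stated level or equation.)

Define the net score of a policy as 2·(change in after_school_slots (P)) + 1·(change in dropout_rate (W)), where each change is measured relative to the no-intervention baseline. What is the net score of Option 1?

Baseline:
  S = 8
  Q = 79
  W = 264 − 2·8 = 248
  Z = 125 − 4·79 − 5·248 = -1431
  P = 290 + 5·79 − 4·(-1431) = 6409
Option 1 (S + 40):
  S = 8 + 40 = 48
  Q = 79
  W = 264 − 2·48 = 168
  Z = 125 − 4·79 − 5·168 = -1031
  P = 290 + 5·79 − 4·(-1031) = 4809
ΔP = 4809 − 6409 = -1600; ΔW = 168 − 248 = -80
Score = 2·(-1600) + 1·(-80) = -3280

-3280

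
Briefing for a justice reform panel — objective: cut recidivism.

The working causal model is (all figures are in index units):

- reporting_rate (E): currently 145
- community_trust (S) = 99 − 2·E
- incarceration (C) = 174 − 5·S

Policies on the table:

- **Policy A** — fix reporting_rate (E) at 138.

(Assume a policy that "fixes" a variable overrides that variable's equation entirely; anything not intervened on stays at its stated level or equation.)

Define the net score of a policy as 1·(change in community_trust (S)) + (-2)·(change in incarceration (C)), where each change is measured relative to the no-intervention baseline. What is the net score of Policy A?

154

Baseline:
  E = 145
  S = 99 − 2·145 = -191
  C = 174 − 5·(-191) = 1129
Policy A (E := 138):
  E = 138
  S = 99 − 2·138 = -177
  C = 174 − 5·(-177) = 1059
ΔS = -177 − (-191) = 14; ΔC = 1059 − 1129 = -70
Score = 1·14 + (-2)·(-70) = 154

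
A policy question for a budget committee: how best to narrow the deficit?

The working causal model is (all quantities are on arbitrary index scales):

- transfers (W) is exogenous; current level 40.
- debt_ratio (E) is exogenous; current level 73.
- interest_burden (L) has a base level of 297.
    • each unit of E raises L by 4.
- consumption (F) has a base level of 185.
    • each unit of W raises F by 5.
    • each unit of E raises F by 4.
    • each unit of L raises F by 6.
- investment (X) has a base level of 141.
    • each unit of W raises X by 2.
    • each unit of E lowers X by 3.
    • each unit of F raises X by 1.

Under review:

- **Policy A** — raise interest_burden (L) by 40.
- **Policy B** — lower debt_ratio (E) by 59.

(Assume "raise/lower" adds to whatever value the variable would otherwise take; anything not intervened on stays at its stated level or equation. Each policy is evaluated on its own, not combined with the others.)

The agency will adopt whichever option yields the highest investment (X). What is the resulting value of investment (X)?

4453

Policy A (L + 40):
  W = 40
  E = 73
  L = 297 + 4·73 (+40 from intervention) = 629
  F = 185 + 5·40 + 4·73 + 6·629 = 4451
  X = 141 + 2·40 − 3·73 + 4451 = 4453
Policy B (E − 59):
  W = 40
  E = 73 − 59 = 14
  L = 297 + 4·14 = 353
  F = 185 + 5·40 + 4·14 + 6·353 = 2559
  X = 141 + 2·40 − 3·14 + 2559 = 2738
Comparing — Policy A: X=4453, Policy B: X=2738. Highest is 4453 (Policy A).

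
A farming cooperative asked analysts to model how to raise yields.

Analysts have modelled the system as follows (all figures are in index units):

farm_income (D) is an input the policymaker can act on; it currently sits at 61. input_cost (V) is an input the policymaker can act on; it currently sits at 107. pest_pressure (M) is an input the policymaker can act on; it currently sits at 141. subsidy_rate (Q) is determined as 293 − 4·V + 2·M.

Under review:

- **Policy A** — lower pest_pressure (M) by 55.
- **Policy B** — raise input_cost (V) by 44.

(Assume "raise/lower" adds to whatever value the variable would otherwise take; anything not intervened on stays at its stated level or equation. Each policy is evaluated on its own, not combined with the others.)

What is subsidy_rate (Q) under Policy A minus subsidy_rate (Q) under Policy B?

Policy A (M − 55):
  V = 107
  M = 141 − 55 = 86
  Q = 293 − 4·107 + 2·86 = 37
Policy B (V + 44):
  V = 107 + 44 = 151
  M = 141
  Q = 293 − 4·151 + 2·141 = -29
Q: 37 − (-29) = 66

66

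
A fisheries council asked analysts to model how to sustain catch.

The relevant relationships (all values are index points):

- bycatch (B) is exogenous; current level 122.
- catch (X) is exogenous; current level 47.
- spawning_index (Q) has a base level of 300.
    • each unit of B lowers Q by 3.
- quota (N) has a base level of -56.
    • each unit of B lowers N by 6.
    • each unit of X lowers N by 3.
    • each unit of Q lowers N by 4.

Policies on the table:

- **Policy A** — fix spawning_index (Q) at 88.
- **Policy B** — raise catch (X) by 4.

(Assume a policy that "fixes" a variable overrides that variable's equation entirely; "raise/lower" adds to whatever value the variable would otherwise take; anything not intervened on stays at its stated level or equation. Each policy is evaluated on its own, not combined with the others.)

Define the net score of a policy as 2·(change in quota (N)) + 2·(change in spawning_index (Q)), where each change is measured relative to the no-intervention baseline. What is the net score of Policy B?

-24

Baseline:
  B = 122
  X = 47
  Q = 300 − 3·122 = -66
  N = -56 − 6·122 − 3·47 − 4·(-66) = -665
Policy B (X + 4):
  B = 122
  X = 47 + 4 = 51
  Q = 300 − 3·122 = -66
  N = -56 − 6·122 − 3·51 − 4·(-66) = -677
ΔN = -677 − (-665) = -12; ΔQ = -66 − (-66) = 0
Score = 2·(-12) + 2·0 = -24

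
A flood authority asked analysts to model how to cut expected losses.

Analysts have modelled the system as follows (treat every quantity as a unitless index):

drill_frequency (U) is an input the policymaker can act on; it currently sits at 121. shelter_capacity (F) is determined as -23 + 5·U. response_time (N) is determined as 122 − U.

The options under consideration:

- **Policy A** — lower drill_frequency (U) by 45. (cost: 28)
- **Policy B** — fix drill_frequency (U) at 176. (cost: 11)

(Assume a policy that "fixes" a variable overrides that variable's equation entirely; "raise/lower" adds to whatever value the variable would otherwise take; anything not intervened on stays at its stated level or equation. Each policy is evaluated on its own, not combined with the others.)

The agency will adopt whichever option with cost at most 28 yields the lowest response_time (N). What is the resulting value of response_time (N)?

-54

Policy A (U − 45):
  U = 121 − 45 = 76
  N = 122 − 76 = 46
Policy B (U := 176):
  U = 176
  N = 122 − 176 = -54
Comparing — Policy A: N=46, Policy B: N=-54. Lowest is -54 (Policy B).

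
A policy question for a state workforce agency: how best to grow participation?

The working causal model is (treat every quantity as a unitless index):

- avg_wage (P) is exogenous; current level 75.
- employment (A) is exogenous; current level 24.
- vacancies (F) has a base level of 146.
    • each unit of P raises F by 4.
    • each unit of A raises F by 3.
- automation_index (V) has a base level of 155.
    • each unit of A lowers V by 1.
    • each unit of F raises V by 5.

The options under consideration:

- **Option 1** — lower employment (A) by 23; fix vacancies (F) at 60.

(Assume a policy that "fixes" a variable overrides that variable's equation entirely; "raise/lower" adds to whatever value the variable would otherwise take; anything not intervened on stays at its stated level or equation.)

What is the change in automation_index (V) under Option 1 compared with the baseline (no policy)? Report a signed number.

-2267

Baseline:
  P = 75
  A = 24
  F = 146 + 4·75 + 3·24 = 518
  V = 155 − 24 + 5·518 = 2721
Option 1 (A − 23, F := 60):
  P = 75
  A = 24 − 23 = 1
  F = 60
  V = 155 − 1 + 5·60 = 454
Change in V: 454 − 2721 = -2267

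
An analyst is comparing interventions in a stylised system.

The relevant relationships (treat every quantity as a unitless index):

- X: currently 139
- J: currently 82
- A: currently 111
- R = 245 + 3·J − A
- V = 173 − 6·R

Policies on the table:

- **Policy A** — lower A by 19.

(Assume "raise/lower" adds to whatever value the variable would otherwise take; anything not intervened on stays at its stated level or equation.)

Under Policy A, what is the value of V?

-2221

Policy A (A − 19):
  J = 82
  A = 111 − 19 = 92
  R = 245 + 3·82 − 92 = 399
  V = 173 − 6·399 = -2221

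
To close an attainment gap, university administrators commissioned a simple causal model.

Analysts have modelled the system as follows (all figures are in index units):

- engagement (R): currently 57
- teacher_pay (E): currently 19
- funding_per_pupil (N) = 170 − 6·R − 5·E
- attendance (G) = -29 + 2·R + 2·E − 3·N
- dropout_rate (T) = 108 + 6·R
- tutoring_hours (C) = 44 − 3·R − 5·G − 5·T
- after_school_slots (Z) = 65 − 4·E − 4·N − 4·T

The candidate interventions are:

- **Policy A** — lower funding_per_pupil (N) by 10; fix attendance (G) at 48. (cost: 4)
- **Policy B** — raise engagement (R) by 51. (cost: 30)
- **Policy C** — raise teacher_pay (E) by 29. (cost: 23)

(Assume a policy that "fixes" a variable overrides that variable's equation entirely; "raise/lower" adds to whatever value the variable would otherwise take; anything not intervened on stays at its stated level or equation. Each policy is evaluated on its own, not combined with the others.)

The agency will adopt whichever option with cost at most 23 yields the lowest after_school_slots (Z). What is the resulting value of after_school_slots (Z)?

Policy A (N − 10, G := 48):
  R = 57
  E = 19
  N = 170 − 6·57 − 5·19 (−10 from intervention) = -277
  T = 108 + 6·57 = 450
  Z = 65 − 4·19 − 4·(-277) − 4·450 = -703
Policy C (E + 29):
  R = 57
  E = 19 + 29 = 48
  N = 170 − 6·57 − 5·48 = -412
  T = 108 + 6·57 = 450
  Z = 65 − 4·48 − 4·(-412) − 4·450 = -279
Comparing — Policy A: Z=-703, Policy C: Z=-279. Lowest is -703 (Policy A).

-703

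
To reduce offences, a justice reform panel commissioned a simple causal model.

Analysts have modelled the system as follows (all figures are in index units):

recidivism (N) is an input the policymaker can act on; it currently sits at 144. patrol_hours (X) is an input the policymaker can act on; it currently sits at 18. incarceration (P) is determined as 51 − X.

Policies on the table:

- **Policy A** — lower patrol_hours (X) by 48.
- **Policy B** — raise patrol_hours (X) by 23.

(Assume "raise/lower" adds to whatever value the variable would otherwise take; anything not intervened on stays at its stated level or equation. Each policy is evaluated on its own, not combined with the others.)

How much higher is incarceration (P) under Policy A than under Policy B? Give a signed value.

Policy A (X − 48):
  X = 18 − 48 = -30
  P = 51 − (-30) = 81
Policy B (X + 23):
  X = 18 + 23 = 41
  P = 51 − 41 = 10
P: 81 − 10 = 71

71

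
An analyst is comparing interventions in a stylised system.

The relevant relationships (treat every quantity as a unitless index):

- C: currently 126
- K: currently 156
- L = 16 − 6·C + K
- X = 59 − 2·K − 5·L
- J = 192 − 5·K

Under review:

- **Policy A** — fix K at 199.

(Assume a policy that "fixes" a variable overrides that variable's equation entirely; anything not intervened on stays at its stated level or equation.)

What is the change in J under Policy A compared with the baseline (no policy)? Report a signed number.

-215

Baseline:
  K = 156
  J = 192 − 5·156 = -588
Policy A (K := 199):
  K = 199
  J = 192 − 5·199 = -803
Change in J: -803 − (-588) = -215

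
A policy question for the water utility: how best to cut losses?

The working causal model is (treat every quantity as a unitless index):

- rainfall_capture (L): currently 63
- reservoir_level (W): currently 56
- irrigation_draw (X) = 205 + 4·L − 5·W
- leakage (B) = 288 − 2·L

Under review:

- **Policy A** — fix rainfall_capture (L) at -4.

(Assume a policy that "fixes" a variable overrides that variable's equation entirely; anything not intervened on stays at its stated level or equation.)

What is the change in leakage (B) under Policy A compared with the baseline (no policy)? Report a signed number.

Baseline:
  L = 63
  B = 288 − 2·63 = 162
Policy A (L := -4):
  L = -4
  B = 288 − 2·(-4) = 296
Change in B: 296 − 162 = 134

134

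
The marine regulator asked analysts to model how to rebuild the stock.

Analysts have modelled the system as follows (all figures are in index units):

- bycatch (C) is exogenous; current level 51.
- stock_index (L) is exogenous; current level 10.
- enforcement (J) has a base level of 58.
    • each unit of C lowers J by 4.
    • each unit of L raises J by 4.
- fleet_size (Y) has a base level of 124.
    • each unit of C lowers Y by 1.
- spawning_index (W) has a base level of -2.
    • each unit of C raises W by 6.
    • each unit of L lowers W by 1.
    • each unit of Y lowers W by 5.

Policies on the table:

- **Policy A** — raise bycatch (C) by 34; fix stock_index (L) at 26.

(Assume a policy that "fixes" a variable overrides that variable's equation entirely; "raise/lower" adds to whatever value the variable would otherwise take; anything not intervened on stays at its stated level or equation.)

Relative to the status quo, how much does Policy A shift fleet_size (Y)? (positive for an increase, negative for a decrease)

-34

Baseline:
  C = 51
  Y = 124 − 51 = 73
Policy A (C + 34, L := 26):
  C = 51 + 34 = 85
  Y = 124 − 85 = 39
Change in Y: 39 − 73 = -34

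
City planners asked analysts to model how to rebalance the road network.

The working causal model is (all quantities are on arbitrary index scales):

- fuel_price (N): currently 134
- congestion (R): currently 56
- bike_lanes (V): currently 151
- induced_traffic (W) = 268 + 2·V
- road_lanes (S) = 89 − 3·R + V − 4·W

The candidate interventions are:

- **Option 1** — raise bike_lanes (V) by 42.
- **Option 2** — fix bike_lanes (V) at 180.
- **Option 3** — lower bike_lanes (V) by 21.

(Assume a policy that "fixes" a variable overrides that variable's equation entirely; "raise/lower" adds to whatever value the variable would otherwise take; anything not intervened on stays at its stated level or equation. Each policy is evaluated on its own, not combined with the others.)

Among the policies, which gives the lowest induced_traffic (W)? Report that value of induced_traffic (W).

Option 1 (V + 42):
  V = 151 + 42 = 193
  W = 268 + 2·193 = 654
Option 2 (V := 180):
  V = 180
  W = 268 + 2·180 = 628
Option 3 (V − 21):
  V = 151 − 21 = 130
  W = 268 + 2·130 = 528
Comparing — Option 1: W=654, Option 2: W=628, Option 3: W=528. Lowest is 528 (Option 3).

528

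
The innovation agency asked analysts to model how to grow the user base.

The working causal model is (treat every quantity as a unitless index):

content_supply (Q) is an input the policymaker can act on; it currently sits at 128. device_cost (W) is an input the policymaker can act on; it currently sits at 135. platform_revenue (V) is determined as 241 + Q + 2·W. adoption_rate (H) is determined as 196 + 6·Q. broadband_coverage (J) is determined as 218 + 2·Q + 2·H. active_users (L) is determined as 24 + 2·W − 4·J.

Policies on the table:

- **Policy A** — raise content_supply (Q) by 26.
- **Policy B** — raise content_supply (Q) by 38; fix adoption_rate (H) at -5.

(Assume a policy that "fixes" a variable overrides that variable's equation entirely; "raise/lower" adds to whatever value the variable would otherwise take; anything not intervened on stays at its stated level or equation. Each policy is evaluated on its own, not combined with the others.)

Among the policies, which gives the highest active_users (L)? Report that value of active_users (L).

-1866

Policy A (Q + 26):
  Q = 128 + 26 = 154
  W = 135
  H = 196 + 6·154 = 1120
  J = 218 + 2·154 + 2·1120 = 2766
  L = 24 + 2·135 − 4·2766 = -10770
Policy B (Q + 38, H := -5):
  Q = 128 + 38 = 166
  W = 135
  H = -5
  J = 218 + 2·166 + 2·(-5) = 540
  L = 24 + 2·135 − 4·540 = -1866
Comparing — Policy A: L=-10770, Policy B: L=-1866. Highest is -1866 (Policy B).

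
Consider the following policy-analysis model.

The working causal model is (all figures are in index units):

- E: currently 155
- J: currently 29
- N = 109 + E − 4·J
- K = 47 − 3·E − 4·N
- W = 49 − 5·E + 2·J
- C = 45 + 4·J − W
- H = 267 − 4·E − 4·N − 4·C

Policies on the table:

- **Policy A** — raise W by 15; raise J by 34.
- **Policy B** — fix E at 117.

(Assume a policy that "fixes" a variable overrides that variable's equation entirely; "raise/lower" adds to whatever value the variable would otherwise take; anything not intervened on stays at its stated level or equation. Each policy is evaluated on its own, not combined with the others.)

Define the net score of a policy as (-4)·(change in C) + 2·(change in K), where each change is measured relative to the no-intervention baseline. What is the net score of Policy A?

Baseline:
  E = 155
  J = 29
  N = 109 + 155 − 4·29 = 148
  K = 47 − 3·155 − 4·148 = -1010
  W = 49 − 5·155 + 2·29 = -668
  C = 45 + 4·29 − (-668) = 829
Policy A (W + 15, J + 34):
  E = 155
  J = 29 + 34 = 63
  N = 109 + 155 − 4·63 = 12
  K = 47 − 3·155 − 4·12 = -466
  W = 49 − 5·155 + 2·63 (+15 from intervention) = -585
  C = 45 + 4·63 − (-585) = 882
ΔC = 882 − 829 = 53; ΔK = -466 − (-1010) = 544
Score = (-4)·53 + 2·544 = 876

876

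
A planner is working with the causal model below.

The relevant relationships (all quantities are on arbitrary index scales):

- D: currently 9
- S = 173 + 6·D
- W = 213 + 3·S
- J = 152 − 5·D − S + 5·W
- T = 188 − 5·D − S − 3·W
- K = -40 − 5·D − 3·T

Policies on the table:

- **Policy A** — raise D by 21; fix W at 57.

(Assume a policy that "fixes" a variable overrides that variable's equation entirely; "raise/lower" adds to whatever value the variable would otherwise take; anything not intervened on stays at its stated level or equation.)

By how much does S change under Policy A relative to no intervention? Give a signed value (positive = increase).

126

Baseline:
  D = 9
  S = 173 + 6·9 = 227
Policy A (D + 21, W := 57):
  D = 9 + 21 = 30
  S = 173 + 6·30 = 353
Change in S: 353 − 227 = 126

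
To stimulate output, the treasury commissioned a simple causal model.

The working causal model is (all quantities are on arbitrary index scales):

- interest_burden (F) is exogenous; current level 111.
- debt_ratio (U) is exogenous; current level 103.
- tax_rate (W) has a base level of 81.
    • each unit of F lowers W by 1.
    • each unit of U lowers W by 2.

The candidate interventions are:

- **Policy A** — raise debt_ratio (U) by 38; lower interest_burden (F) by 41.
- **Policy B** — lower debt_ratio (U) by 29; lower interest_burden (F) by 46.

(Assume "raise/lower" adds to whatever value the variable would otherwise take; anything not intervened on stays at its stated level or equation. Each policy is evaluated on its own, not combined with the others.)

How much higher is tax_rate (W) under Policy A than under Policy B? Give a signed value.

-139

Policy A (U + 38, F − 41):
  F = 111 − 41 = 70
  U = 103 + 38 = 141
  W = 81 − 70 − 2·141 = -271
Policy B (U − 29, F − 46):
  F = 111 − 46 = 65
  U = 103 − 29 = 74
  W = 81 − 65 − 2·74 = -132
W: -271 − (-132) = -139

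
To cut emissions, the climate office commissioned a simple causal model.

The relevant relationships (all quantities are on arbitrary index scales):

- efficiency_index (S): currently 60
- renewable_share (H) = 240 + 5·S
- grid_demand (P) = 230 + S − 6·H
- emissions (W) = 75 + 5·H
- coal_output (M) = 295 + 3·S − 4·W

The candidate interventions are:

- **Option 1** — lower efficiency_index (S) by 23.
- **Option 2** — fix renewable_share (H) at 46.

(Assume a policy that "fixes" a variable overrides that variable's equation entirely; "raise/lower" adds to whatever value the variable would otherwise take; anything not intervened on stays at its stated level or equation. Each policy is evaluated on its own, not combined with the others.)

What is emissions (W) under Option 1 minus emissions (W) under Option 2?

Option 1 (S − 23):
  S = 60 − 23 = 37
  H = 240 + 5·37 = 425
  W = 75 + 5·425 = 2200
Option 2 (H := 46):
  S = 60
  H = 46
  W = 75 + 5·46 = 305
W: 2200 − 305 = 1895

1895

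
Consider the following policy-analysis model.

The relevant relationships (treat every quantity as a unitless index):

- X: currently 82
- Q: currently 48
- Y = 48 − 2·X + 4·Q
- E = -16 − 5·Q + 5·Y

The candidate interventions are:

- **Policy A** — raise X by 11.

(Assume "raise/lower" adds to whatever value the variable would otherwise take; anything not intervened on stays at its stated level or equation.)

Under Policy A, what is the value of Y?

54

Policy A (X + 11):
  X = 82 + 11 = 93
  Q = 48
  Y = 48 − 2·93 + 4·48 = 54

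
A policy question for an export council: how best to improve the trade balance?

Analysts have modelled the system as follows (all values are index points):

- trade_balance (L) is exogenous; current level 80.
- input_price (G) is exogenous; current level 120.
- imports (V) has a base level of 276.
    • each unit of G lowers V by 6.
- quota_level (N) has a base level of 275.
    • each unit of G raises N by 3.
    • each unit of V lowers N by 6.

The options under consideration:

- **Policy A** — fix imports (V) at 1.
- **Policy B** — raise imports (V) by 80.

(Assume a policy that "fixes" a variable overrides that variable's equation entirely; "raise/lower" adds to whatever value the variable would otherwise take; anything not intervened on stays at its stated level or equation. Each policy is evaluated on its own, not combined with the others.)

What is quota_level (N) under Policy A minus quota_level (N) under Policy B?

-2190

Policy A (V := 1):
  G = 120
  V = 1
  N = 275 + 3·120 − 6·1 = 629
Policy B (V + 80):
  G = 120
  V = 276 − 6·120 (+80 from intervention) = -364
  N = 275 + 3·120 − 6·(-364) = 2819
N: 629 − 2819 = -2190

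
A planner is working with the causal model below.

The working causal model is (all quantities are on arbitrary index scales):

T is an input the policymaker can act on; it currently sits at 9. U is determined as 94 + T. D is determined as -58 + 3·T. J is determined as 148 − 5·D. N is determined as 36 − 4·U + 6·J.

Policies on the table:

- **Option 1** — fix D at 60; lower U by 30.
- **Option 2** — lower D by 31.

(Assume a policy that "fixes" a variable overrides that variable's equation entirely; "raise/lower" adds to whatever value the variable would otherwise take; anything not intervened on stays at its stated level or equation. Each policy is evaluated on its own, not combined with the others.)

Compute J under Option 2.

Option 2 (D − 31):
  T = 9
  D = -58 + 3·9 (−31 from intervention) = -62
  J = 148 − 5·(-62) = 458

458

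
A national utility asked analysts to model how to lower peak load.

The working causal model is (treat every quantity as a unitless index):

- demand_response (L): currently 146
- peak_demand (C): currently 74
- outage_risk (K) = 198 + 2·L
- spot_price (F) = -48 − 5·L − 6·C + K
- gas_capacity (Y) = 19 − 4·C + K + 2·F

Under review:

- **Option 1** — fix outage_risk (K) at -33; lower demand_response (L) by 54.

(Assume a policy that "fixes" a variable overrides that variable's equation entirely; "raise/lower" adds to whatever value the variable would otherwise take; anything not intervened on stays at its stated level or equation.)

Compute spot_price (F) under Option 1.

-985

Option 1 (K := -33, L − 54):
  L = 146 − 54 = 92
  C = 74
  K = -33
  F = -48 − 5·92 − 6·74 + (-33) = -985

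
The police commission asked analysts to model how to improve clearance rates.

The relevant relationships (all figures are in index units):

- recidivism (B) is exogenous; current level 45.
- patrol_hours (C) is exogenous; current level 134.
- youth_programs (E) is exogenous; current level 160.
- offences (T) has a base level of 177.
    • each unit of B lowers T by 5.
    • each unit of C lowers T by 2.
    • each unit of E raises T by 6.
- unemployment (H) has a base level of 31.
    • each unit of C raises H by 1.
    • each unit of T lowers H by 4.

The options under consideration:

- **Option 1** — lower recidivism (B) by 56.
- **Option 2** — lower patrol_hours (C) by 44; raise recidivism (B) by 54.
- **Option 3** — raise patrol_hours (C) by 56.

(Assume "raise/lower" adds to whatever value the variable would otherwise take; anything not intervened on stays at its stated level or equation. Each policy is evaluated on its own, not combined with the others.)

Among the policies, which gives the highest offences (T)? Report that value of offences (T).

924

Option 1 (B − 56):
  B = 45 − 56 = -11
  C = 134
  E = 160
  T = 177 − 5·(-11) − 2·134 + 6·160 = 924
Option 2 (C − 44, B + 54):
  B = 45 + 54 = 99
  C = 134 − 44 = 90
  E = 160
  T = 177 − 5·99 − 2·90 + 6·160 = 462
Option 3 (C + 56):
  B = 45
  C = 134 + 56 = 190
  E = 160
  T = 177 − 5·45 − 2·190 + 6·160 = 532
Comparing — Option 1: T=924, Option 2: T=462, Option 3: T=532. Highest is 924 (Option 1).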